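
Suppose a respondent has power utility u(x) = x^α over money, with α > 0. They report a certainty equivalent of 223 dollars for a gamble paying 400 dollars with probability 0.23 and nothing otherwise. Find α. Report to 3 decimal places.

α ≈ 2.515

The lottery's expected utility is 0.23·u(400) + 0.77·u(0) = 0.23·400^α (since u(0) = 0 for α > 0).
Setting u(223) equal to that: 223^α = 0.23·400^α ⇒ (223/400)^α = 0.23.
Take logs: α = ln 0.23 / ln(223/400) ≈ 2.51531.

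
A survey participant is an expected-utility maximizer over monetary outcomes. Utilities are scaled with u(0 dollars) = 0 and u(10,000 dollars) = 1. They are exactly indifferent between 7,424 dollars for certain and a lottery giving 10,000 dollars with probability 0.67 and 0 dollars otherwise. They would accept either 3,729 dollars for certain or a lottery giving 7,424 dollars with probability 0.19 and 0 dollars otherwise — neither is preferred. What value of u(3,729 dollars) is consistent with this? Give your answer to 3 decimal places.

0.127

The first gamble pins u(7,424 dollars): it must equal 0.67·1 + 0.33·0 = 0.67.
Then u(3,729 dollars) = 0.19·u(7,424 dollars) + 0.81·u(0 dollars) = 0.19·0.67 + 0.81·0.00 = 0.1273.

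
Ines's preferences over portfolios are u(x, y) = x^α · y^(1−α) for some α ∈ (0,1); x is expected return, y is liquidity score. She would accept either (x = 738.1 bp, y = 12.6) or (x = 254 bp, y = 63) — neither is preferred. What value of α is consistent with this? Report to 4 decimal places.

α ≈ 0.6014

Indifference: 738.1^α · 12.6^(1−α) = 254^α · 63^(1−α).
Taking logs: α·ln 738.1 + (1−α)·ln 12.6 = α·ln 254 + (1−α)·ln 63, i.e. α·1.0667450 = (1−α)·1.6094379.
So α/(1−α) = (1.6094379)/(1.0667450) = 1.5087372, and α = 1.5087372/2.5087372 ≈ 0.6014.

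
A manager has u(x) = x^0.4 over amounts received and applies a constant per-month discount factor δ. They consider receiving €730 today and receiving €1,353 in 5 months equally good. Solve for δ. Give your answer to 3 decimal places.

δ ≈ 0.952

Indifference means u(730) = δ^5 · u(1353), so δ^5 = u(730)/u(1353).
Since u(x) = x^0.4, δ^5 = (730/1353)^0.4 = 0.53954^0.4 = 0.78129.
Taking the 5th root: δ = 0.78129^(1/5) ≈ 0.952.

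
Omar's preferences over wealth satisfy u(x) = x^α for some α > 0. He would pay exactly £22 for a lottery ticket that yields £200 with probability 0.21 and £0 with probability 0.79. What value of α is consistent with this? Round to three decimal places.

Since u(0) = 0, the lottery's EU is 0.21·200^α.
Indifference: 22^α = 0.21·200^α, so (22/200)^α = 0.21.
Take logs: α = ln 0.21 / ln(22/200) ≈ 0.70705.

α ≈ 0.707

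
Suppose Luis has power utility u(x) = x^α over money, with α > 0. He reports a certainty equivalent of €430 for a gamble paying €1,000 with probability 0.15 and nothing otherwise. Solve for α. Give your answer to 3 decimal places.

EU(lottery) = 0.15·1000^α + 0.85·0 = 0.15·1000^α.
Equating: 430^α = 0.15·1000^α, i.e. 0.4300^α = 0.15.
α = ln(0.15) / ln(430/1000) = -1.897120/-0.843970 ≈ 2.248.

α ≈ 2.248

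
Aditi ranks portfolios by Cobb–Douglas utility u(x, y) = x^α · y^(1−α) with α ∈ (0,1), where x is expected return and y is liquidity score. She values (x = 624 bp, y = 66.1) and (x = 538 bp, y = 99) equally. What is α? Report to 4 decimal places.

α ≈ 0.7315

Set the two utilities equal: 624^α·66.1^(1−α) = 538^α·99^(1−α).
Taking logs: α·ln 624 + (1−α)·ln 66.1 = α·ln 538 + (1−α)·ln 99, i.e. α·0.1482918 = (1−α)·0.4039511.
Thus α·(0.5522429) = 0.4039511, so α = 0.4039511/0.5522429 ≈ 0.7315.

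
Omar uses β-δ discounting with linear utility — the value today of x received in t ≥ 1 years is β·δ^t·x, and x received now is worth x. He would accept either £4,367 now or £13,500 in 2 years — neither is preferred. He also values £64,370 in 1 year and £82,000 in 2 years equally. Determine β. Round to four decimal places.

β ≈ 0.5249

From the later pair, β·δ^1·64370 = β·δ^2·82000; dividing through, δ = 64370/82000 = 0.78500.
Now use the now-vs-future pair: 4367 = β·δ^2·13500 gives β = 4367/(0.61623·13500) ≈ 0.5249.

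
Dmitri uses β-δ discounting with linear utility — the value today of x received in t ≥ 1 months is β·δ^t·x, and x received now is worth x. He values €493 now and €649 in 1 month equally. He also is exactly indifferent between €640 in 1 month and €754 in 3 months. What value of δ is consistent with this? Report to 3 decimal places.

δ ≈ 0.921

From the later pair, β·δ^1·640 = β·δ^3·754; dividing through, δ^2 = 640/754 = 0.84881, so δ = 0.92131.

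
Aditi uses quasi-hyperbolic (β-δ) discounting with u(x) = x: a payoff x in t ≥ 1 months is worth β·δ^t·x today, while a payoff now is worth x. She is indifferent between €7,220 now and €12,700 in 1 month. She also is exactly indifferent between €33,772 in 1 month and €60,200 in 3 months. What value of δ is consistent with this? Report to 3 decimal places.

δ ≈ 0.749

The second indifference involves only future payoffs, so β cancels: β·δ^1·33772 = β·δ^3·60200, giving δ^2 = 33772/60200 = 0.56100, so δ = 0.74900.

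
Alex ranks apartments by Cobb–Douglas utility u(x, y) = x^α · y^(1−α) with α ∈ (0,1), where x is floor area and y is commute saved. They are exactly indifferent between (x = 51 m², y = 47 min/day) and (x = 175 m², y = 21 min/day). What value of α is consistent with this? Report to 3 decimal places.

Set the two utilities equal: 51^α·47^(1−α) = 175^α·21^(1−α).
Taking logs: α·ln 51 + (1−α)·ln 47 = α·ln 175 + (1−α)·ln 21, i.e. α·-1.232960 = (1−α)·-0.805625.
So α/(1−α) = (-0.805625)/(-1.232960) = 0.653407, and α = 0.653407/1.653407 ≈ 0.395.

α ≈ 0.395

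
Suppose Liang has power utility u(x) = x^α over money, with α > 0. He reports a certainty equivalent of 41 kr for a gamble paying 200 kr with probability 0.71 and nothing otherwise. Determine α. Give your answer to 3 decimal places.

The lottery's expected utility is 0.71·u(200) + 0.29·u(0) = 0.71·200^α (since u(0) = 0 for α > 0).
Setting u(41) equal to that: 41^α = 0.71·200^α ⇒ (41/200)^α = 0.71.
Take logs: α = ln 0.71 / ln(41/200) ≈ 0.21612.

α ≈ 0.216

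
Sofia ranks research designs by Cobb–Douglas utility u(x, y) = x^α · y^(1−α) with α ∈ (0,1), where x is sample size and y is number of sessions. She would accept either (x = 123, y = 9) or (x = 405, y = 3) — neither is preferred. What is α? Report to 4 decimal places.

α ≈ 0.4797

Indifference: 123^α · 9^(1−α) = 405^α · 3^(1−α).
(123/405)^α = (3/9)^(1−α); take logs: α·ln(123/405) = (1−α)·ln(3/9), i.e. α·-1.1917027 = (1−α)·-1.0986123.
Thus α·(-2.2903150) = -1.0986123, so α = -1.0986123/-2.2903150 ≈ 0.4797.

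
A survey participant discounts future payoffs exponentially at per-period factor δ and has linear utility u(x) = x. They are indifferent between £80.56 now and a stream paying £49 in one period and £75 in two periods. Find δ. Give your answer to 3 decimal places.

Equating present values: 80.56 = 49δ + 75δ².
Rearranged: 75δ² + 49δ − 80.56 = 0.
δ = (−49 + √(49² + 4·75·80.56)) / (2·75) = (−49 + √26569.00) / 150 ≈ 0.760.

δ ≈ 0.760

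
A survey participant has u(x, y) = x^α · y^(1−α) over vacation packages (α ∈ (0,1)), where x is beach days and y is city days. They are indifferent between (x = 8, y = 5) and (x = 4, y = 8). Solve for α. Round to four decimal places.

Indifference: 8^α · 5^(1−α) = 4^α · 8^(1−α).
(8/4)^α = (8/5)^(1−α); take logs: α·ln(8/4) = (1−α)·ln(8/5), i.e. α·0.6931472 = (1−α)·0.4700036.
With A = 0.6931472 and B = 0.4700036: α·A = (1−α)·B, so α = B/(A+B) = 0.4700036/1.1631508 ≈ 0.4041.

α ≈ 0.4041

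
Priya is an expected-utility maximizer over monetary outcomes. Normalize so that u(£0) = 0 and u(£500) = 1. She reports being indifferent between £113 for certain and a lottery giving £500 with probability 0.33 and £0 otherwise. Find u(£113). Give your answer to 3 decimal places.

0.330

The indifference gives u(£113) = 0.33·u(£500) + 0.67·u(£0) = 0.33·1 + 0.67·0 = 0.33.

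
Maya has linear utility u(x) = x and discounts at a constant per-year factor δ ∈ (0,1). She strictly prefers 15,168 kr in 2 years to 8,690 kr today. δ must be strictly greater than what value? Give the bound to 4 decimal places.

The preference means 8690 < δ^2·15168.
Dividing by 15168: δ^2 > 0.57292. Both sides are positive, so the square root keeps the direction.
δ > (8690/15168)^(1/2) ≈ 0.7569.

δ > 0.7569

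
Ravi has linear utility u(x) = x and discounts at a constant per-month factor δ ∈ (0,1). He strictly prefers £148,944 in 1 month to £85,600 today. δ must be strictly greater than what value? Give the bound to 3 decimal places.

δ > 0.575

The preference means 85600 < δ·148944.
Dividing through by 148944 gives δ > 0.57471.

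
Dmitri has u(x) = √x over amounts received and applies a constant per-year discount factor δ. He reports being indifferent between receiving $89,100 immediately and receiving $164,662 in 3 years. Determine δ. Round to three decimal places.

The payoff in 3 years is discounted by δ^3, so u(89100) = δ^3·u(164662) and δ^3 = u(89100)/u(164662).
Since u(x) = √x, δ^3 = √(89100/164662) = 0.73560.
So δ = 0.73560^(1/3) ≈ 0.903.

δ ≈ 0.903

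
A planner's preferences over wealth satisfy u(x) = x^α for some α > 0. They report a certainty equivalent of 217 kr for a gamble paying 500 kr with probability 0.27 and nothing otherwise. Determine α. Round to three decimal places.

α ≈ 1.569

Since u(0) = 0, the lottery's EU is 0.27·500^α.
Setting u(217) equal to that: 217^α = 0.27·500^α ⇒ (217/500)^α = 0.27.
α = ln(0.27) / ln(217/500) = -1.309333/-0.834711 ≈ 1.569.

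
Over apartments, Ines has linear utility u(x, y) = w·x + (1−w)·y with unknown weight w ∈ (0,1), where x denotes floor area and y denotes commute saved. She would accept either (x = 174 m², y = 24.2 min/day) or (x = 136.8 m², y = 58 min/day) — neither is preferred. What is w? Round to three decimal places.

u(174,24.2) = u(136.8,58) means w·174 + (1−w)·24.2 = w·136.8 + (1−w)·58.
Rearranging, 37.2·w − 33.8·(1−w) = 0.
So w/(1−w) = 33.8/37.2 = 0.9086, giving w = 33.8/(37.2+33.8) = 0.476.

w = 0.476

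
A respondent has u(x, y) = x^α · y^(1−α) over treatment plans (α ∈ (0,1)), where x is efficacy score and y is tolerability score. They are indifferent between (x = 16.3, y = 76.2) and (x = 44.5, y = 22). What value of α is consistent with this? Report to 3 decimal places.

Set the two utilities equal: 16.3^α·76.2^(1−α) = 44.5^α·22^(1−α).
Rearrange to (16.3/44.5)^α = (22/76.2)^(1−α) and take logs: α·-1.004324 = (1−α)·-1.242319.
So α/(1−α) = (-1.242319)/(-1.004324) = 1.236970, and α = 1.236970/2.236970 ≈ 0.553.

α ≈ 0.553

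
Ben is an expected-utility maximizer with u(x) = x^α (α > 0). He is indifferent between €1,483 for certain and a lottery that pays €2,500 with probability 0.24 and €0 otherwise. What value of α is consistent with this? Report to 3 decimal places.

Since u(0) = 0, the lottery's EU is 0.24·2500^α.
Setting u(1483) equal to that: 1483^α = 0.24·2500^α ⇒ (1483/2500)^α = 0.24.
α = ln(0.24) / ln(1483/2500) = -1.427116/-0.522224 ≈ 2.733.

α ≈ 2.733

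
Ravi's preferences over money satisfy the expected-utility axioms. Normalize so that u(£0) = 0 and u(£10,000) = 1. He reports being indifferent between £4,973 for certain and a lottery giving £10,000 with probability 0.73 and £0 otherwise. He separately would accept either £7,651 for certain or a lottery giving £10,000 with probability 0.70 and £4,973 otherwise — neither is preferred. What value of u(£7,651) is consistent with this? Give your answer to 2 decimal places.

0.92

From the first indifference, u(£4,973) = 0.73·u(£10,000) + 0.27·u(£0) = 0.73·1 + 0.27·0 = 0.73.
Chaining: u(£7,651) = 0.70·1.00 + 0.30·0.73 = 0.9190.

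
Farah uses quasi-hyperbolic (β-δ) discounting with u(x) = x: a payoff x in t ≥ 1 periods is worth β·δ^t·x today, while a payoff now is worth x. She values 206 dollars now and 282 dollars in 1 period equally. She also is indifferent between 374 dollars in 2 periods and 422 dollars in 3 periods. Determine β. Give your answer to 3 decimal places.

The second indifference involves only future payoffs, so β cancels: β·δ^2·374 = β·δ^3·422, giving δ = 374/422 = 0.88626.
Substituting δ into 206 = β·δ·282: β = 206/(249.924) ≈ 0.824.

β ≈ 0.824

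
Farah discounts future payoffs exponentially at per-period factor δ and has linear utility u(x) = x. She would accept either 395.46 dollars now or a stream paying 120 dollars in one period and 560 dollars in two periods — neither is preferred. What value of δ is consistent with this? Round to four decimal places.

The stream is worth 120δ + 560δ² today, so 120δ + 560δ² = 395.46.
Rearranged: 560δ² + 120δ − 395.46 = 0.
By the quadratic formula (taking the positive root), δ = (−120 + √900230.40) / 1120 ≈ 0.7400.

δ ≈ 0.7400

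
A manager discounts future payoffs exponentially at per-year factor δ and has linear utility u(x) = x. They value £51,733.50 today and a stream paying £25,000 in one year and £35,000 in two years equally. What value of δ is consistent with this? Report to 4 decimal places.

δ ≈ 0.9100

Equating present values: 51733.50 = 25000δ + 35000δ².
So 35000δ² + 25000δ − 51733.50 = 0.
By the quadratic formula (taking the positive root), δ = (−25000 + √7867690000.00) / 70000 ≈ 0.9100.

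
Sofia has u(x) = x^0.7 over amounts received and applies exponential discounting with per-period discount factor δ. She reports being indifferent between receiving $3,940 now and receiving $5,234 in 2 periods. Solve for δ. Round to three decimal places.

δ ≈ 0.905

Equating discounted utilities: u(3940) = δ^2·u(5234) ⇒ δ^2 = u(3940)/u(5234).
Since u(x) = x^0.7, δ^2 = (3940/5234)^0.7 = 0.75277^0.7 = 0.81972.
So δ = 0.81972^(1/2) ≈ 0.905.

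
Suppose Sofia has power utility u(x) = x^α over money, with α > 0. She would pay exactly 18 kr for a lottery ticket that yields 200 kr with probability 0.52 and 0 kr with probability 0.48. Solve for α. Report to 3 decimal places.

α ≈ 0.272

EU(lottery) = 0.52·200^α + 0.48·0 = 0.52·200^α.
Equating: 18^α = 0.52·200^α, i.e. 0.0900^α = 0.52.
Take logs: α = ln 0.52 / ln(18/200) ≈ 0.27157.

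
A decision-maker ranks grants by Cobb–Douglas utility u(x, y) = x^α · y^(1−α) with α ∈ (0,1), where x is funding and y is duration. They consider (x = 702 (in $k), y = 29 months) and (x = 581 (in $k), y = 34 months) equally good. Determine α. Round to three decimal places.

Set the two utilities equal: 702^α·29^(1−α) = 581^α·34^(1−α).
Taking logs: α·ln 702 + (1−α)·ln 29 = α·ln 581 + (1−α)·ln 34, i.e. α·0.189183 = (1−α)·0.159065.
Thus α·(0.348248) = 0.159065, so α = 0.159065/0.348248 ≈ 0.457.

α ≈ 0.457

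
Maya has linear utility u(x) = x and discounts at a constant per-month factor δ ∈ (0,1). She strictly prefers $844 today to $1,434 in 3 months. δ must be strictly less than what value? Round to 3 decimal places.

δ < 0.838

The preference means 844 > δ^3·1434.
So δ^3 < 844/1434 = 0.58856; taking the cube root of both positive sides preserves the inequality.
δ < (844/1434)^(1/3) ≈ 0.838.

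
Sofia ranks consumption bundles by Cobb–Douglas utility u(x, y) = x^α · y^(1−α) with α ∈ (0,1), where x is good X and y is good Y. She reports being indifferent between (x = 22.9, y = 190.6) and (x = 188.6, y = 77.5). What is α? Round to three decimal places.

Indifference: 22.9^α · 190.6^(1−α) = 188.6^α · 77.5^(1−α).
(22.9/188.6)^α = (77.5/190.6)^(1−α); take logs: α·ln(22.9/188.6) = (1−α)·ln(77.5/190.6), i.e. α·-2.108491 = (1−α)·-0.899899.
Thus α·(-3.008390) = -0.899899, so α = -0.899899/-3.008390 ≈ 0.299.

α ≈ 0.299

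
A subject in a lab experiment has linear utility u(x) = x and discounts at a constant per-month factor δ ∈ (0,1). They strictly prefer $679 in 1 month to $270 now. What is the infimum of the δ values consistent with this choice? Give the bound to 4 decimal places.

Comparing present values: 270 < δ·679.
Dividing through by 679 gives δ > 0.39764.

δ > 0.3976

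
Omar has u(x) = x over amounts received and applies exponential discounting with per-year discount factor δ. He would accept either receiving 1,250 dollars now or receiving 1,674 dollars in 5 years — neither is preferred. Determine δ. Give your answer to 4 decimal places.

Indifference means u(1250) = δ^5 · u(1674), so δ^5 = u(1250)/u(1674).
With u(x) = x: δ^5 = 1250/1674 = 0.74671.
Hence δ = (0.74671)^(1/5) = 0.943259.

δ ≈ 0.9433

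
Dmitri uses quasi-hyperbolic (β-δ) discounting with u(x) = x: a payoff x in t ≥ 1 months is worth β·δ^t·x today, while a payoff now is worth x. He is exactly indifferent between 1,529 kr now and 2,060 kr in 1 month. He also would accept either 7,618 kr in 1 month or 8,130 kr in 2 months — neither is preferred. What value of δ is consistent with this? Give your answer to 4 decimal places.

δ ≈ 0.9370

Both payoffs in the second observation are in the future, so β drops out: δ^1·7618 = δ^2·8130 ⇒ δ = 7618/8130 = 0.93702.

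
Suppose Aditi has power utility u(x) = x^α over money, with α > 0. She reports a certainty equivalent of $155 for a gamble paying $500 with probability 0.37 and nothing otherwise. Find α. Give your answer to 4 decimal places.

α ≈ 0.8489

EU(lottery) = 0.37·500^α + 0.63·0 = 0.37·500^α.
Indifference: 155^α = 0.37·500^α, so (155/500)^α = 0.37.
Take logs: α = ln 0.37 / ln(155/500) ≈ 0.848930.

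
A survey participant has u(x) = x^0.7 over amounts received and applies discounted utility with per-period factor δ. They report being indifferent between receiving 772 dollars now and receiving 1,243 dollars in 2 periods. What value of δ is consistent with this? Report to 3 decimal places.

δ ≈ 0.846

Indifference means u(772) = δ^2 · u(1243), so δ^2 = u(772)/u(1243).
Since u(x) = x^0.7, δ^2 = (772/1243)^0.7 = 0.62108^0.7 = 0.71648.
So δ = 0.71648^(1/2) ≈ 0.846.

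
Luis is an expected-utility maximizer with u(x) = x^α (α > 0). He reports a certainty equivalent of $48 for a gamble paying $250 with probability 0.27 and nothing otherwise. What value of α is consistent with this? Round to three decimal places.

α ≈ 0.793

Since u(0) = 0, the lottery's EU is 0.27·250^α.
Equating: 48^α = 0.27·250^α, i.e. 0.1920^α = 0.27.
α = ln(0.27) / ln(48/250) = -1.309333/-1.650260 ≈ 0.793.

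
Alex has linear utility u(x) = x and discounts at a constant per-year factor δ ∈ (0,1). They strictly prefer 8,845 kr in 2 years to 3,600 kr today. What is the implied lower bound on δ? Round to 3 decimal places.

δ > 0.638

Comparing present values: 3600 < δ^2·8845.
So δ^2 > 3600/8845 = 0.40701; taking the square root of both positive sides preserves the inequality.
δ > (3600/8845)^(1/2) ≈ 0.638.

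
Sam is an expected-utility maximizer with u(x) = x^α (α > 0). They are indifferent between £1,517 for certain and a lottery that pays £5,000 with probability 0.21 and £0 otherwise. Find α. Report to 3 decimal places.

α ≈ 1.308

Since u(0) = 0, the lottery's EU is 0.21·5000^α.
Setting u(1517) equal to that: 1517^α = 0.21·5000^α ⇒ (1517/5000)^α = 0.21.
α = ln(0.21) / ln(1517/5000) = -1.560648/-1.192703 ≈ 1.308.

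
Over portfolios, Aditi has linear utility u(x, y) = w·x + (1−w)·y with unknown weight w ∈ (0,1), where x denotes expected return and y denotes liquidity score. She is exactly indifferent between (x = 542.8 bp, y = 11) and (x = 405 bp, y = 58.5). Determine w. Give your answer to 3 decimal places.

Indifference: w·542.8 + (1−w)·11 = w·405 + (1−w)·58.5.
w·(542.8−405) = (1−w)·(58.5−11), i.e. w·137.8 = (1−w)·47.5.
Hence w = 47.5/(137.8+47.5) = 47.5/185.3 = 0.256.

w = 0.256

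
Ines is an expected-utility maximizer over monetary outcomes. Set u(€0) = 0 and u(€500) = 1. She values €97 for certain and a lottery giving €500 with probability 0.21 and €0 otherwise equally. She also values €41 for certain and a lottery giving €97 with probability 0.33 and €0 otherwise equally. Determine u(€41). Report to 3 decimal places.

0.069

First, u(€97) = 0.21·u(€500) + 0.79·u(€0) = 0.21.
The second indifference gives u(€41) = 0.33·u(€97) + 0.67·u(€0) = 0.33·0.21 + 0.67·0.00 = 0.0693.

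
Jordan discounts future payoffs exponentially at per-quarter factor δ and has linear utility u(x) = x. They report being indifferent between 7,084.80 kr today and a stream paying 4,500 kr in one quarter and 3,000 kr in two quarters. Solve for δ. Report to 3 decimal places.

Equating present values: 7084.80 = 4500δ + 3000δ².
Rearranged: 3000δ² + 4500δ − 7084.80 = 0.
The positive root is δ = [−4500 + √(4500² + 4·3000·7084.80)] / (2·3000) = (−4500 + 10260.000)/6000 ≈ 0.960.

δ ≈ 0.960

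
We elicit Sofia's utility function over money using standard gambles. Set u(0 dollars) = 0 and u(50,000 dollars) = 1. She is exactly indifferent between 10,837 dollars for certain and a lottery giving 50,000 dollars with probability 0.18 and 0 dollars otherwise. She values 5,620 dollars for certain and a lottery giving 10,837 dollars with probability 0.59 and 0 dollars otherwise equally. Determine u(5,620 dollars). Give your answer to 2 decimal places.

0.11

First, u(10,837 dollars) = 0.18·u(50,000 dollars) + 0.82·u(0 dollars) = 0.18.
Chaining: u(5,620 dollars) = 0.59·0.18 + 0.41·0.00 = 0.1062.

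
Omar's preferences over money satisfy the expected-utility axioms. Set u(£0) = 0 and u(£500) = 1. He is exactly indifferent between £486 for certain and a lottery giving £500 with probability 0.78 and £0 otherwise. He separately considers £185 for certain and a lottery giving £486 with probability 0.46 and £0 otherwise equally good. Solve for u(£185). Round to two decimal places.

0.36

From the first indifference, u(£486) = 0.78·u(£500) + 0.22·u(£0) = 0.78·1 + 0.22·0 = 0.78.
Chaining: u(£185) = 0.46·0.78 + 0.54·0.00 = 0.3588.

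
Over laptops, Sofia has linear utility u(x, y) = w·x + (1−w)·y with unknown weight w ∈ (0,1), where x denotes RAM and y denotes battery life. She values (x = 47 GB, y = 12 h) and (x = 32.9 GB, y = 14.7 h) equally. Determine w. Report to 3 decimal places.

w = 0.161

Equating utilities: w·47 + (1−w)·12 = w·32.9 + (1−w)·14.7.
Rearranging, 14.1·w − 2.7·(1−w) = 0.
The marginal rate of substitution is 2.7/14.1, so w = 2.7/(14.1+2.7) = 0.161.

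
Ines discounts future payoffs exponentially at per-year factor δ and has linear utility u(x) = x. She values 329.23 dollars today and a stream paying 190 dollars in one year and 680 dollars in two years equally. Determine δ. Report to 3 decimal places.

δ ≈ 0.570

Present value of the stream is 190·δ + 680·δ². Indifference gives 190δ + 680δ² = 329.23.
So 680δ² + 190δ − 329.23 = 0.
δ = (−190 + √(190² + 4·680·329.23)) / (2·680) = (−190 + √931605.60) / 1360 ≈ 0.570.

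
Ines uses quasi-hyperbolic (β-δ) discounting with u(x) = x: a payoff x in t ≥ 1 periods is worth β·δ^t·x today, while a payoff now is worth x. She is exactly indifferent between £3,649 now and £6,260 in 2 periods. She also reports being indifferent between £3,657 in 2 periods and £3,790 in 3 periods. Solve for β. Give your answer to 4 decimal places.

The second indifference involves only future payoffs, so β cancels: β·δ^2·3657 = β·δ^3·3790, giving δ = 3657/3790 = 0.96491.
The first indifference: 3649 = β·δ^2·6260, so β = 3649/(δ^2·6260) = 3649/(0.93105·6260) ≈ 0.6261.

β ≈ 0.6261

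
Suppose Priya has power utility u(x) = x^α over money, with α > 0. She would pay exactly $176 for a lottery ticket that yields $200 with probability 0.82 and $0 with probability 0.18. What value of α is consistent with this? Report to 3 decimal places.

EU(lottery) = 0.82·200^α + 0.18·0 = 0.82·200^α.
Setting u(176) equal to that: 176^α = 0.82·200^α ⇒ (176/200)^α = 0.82.
Take logs: α = ln 0.82 / ln(176/200) ≈ 1.55242.

α ≈ 1.552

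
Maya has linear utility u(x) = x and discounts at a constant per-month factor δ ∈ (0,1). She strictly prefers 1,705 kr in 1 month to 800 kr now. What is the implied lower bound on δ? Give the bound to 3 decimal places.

δ > 0.469

Under u(x) = x this choice says 800 < δ·1705.
So δ > 800/1705 = 0.46921.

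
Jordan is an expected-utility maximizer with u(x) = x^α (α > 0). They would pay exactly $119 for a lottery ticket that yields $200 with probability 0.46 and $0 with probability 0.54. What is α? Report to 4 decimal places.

Since u(0) = 0, the lottery's EU is 0.46·200^α.
Equating: 119^α = 0.46·200^α, i.e. 0.5950^α = 0.46.
Take logs: α = ln 0.46 / ln(119/200) ≈ 1.495643.

α ≈ 1.4956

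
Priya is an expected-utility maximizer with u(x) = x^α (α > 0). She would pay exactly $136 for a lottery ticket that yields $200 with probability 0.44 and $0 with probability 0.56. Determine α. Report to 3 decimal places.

α ≈ 2.129

Since u(0) = 0, the lottery's EU is 0.44·200^α.
Setting u(136) equal to that: 136^α = 0.44·200^α ⇒ (136/200)^α = 0.44.
Take logs: α = ln 0.44 / ln(136/200) ≈ 2.12875.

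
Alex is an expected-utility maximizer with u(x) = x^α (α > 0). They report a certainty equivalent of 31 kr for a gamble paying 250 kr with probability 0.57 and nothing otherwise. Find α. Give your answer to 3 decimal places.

α ≈ 0.269

EU(lottery) = 0.57·250^α + 0.43·0 = 0.57·250^α.
Equating: 31^α = 0.57·250^α, i.e. 0.1240^α = 0.57.
Take logs: α = ln 0.57 / ln(31/250) ≈ 0.26928.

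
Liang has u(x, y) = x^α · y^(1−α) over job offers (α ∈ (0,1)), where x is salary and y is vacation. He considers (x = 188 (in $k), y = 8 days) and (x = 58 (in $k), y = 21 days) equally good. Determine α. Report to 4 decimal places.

The Cobb–Douglas utilities coincide, so 188^α·8^(1−α) = 58^α·21^(1−α).
Taking logs: α·ln 188 + (1−α)·ln 8 = α·ln 58 + (1−α)·ln 21, i.e. α·1.1759990 = (1−α)·0.9650809.
So α/(1−α) = (0.9650809)/(1.1759990) = 0.8206477, and α = 0.8206477/1.8206477 ≈ 0.4507.

α ≈ 0.4507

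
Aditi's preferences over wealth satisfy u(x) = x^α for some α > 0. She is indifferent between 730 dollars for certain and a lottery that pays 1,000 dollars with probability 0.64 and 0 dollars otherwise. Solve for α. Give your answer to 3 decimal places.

α ≈ 1.418

Since u(0) = 0, the lottery's EU is 0.64·1000^α.
Setting u(730) equal to that: 730^α = 0.64·1000^α ⇒ (730/1000)^α = 0.64.
Taking logs: α·ln(730/1000) = ln(0.64), so α = -0.446287 / -0.314711 ≈ 1.418.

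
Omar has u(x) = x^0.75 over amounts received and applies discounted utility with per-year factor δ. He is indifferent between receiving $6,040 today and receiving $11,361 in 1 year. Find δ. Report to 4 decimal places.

Indifference means u(6040) = δ · u(11361), so δ = u(6040)/u(11361).
Since u(x) = x^0.75, δ = (6040/11361)^0.75 = 0.53164^0.75 = 0.62261.

δ ≈ 0.6226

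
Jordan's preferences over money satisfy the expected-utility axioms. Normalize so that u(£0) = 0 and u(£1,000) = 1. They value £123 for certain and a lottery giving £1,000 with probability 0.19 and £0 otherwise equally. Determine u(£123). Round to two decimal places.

0.19

u(£123) equals the lottery's expected utility: 0.19·1 + 0.81·0 = 0.19.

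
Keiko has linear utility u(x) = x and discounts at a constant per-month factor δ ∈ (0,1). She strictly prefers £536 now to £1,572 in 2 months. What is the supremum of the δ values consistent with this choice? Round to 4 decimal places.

Comparing present values: 536 > δ^2·1572.
Dividing by 1572: δ^2 < 0.34097. Both sides are positive, so the square root keeps the direction.
δ < 0.34097^(1/2) = 0.5839.

δ < 0.5839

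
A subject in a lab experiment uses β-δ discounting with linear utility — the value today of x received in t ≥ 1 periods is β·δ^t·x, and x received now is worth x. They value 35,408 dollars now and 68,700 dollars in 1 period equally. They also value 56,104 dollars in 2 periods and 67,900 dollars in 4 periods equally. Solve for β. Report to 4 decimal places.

Both payoffs in the second observation are in the future, so β drops out: δ^2·56104 = δ^4·67900 ⇒ δ^2 = 56104/67900 = 0.82627, so δ = 0.90900.
Now use the now-vs-future pair: 35408 = β·δ·68700 gives β = 35408/(0.90900·68700) ≈ 0.5670.

β ≈ 0.5670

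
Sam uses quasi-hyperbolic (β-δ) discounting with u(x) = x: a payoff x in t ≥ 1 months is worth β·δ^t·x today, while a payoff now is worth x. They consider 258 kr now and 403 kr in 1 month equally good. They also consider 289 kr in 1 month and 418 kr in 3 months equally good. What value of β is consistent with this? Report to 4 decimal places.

β ≈ 0.7699

From the later pair, β·δ^1·289 = β·δ^3·418; dividing through, δ^2 = 289/418 = 0.69139, so δ = 0.83150.
The first indifference: 258 = β·δ·403, so β = 258/(δ·403) = 258/(0.83150·403) ≈ 0.7699.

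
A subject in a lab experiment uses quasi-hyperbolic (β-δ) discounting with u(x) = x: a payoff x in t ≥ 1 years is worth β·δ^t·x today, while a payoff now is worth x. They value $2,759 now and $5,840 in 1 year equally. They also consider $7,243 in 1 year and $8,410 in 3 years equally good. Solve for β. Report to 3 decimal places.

The second indifference involves only future payoffs, so β cancels: β·δ^1·7243 = β·δ^3·8410, giving δ^2 = 7243/8410 = 0.86124, so δ = 0.92803.
Now use the now-vs-future pair: 2759 = β·δ·5840 gives β = 2759/(0.92803·5840) ≈ 0.509.

β ≈ 0.509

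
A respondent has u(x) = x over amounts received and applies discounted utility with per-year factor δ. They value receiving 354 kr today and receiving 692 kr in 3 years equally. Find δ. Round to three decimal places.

The payoff in 3 years is discounted by δ^3, so u(354) = δ^3·u(692) and δ^3 = u(354)/u(692).
With u(x) = x: δ^3 = 354/692 = 0.51156.
Taking the cube root: δ = 0.51156^(1/3) ≈ 0.800.

δ ≈ 0.800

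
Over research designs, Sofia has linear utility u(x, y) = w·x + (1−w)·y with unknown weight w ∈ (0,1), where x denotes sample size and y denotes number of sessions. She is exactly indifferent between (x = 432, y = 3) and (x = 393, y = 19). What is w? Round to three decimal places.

u(432,3) = u(393,19) means w·432 + (1−w)·3 = w·393 + (1−w)·19.
w·(432−393) = (1−w)·(19−3), i.e. w·39 = (1−w)·16.
Hence w = 16/(39+16) = 16/55 = 0.291.

w = 0.291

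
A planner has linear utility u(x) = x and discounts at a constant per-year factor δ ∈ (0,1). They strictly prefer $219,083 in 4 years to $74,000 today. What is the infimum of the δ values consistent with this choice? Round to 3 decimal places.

The preference means 74000 < δ^4·219083.
Hence δ^4 > 74000/219083 = 0.33777, and x ↦ x^(1/4) is increasing on (0,∞).
δ > (74000/219083)^(1/4) ≈ 0.762.

δ > 0.762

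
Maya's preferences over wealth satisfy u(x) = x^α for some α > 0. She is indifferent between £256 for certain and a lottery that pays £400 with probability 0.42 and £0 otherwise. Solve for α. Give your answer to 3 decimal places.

The lottery's expected utility is 0.42·u(400) + 0.58·u(0) = 0.42·400^α (since u(0) = 0 for α > 0).
Setting u(256) equal to that: 256^α = 0.42·400^α ⇒ (256/400)^α = 0.42.
Take logs: α = ln 0.42 / ln(256/400) ≈ 1.94382.

α ≈ 1.944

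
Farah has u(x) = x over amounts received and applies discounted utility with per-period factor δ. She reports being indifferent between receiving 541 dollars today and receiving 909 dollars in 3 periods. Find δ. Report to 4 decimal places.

δ ≈ 0.8412

Indifference means u(541) = δ^3 · u(909), so δ^3 = u(541)/u(909).
With u(x) = x: δ^3 = 541/909 = 0.59516.
Hence δ = (0.59516)^(1/3) = 0.841158.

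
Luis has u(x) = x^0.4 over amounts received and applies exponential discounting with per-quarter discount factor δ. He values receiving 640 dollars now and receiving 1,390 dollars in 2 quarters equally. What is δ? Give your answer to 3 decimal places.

Indifference means u(640) = δ^2 · u(1390), so δ^2 = u(640)/u(1390).
Since u(x) = x^0.4, δ^2 = (640/1390)^0.4 = 0.46043^0.4 = 0.73327.
Hence δ = (0.73327)^(1/2) = 0.85631.

δ ≈ 0.856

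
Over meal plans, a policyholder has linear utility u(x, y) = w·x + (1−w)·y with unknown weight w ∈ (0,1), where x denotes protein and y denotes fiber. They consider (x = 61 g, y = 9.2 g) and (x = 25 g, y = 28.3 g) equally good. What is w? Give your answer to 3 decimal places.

w = 0.347

Equating utilities: w·61 + (1−w)·9.2 = w·25 + (1−w)·28.3.
Collecting terms: w·36 = (1−w)·19.1.
Hence w = 19.1/(36+19.1) = 19.1/55.1 = 0.347.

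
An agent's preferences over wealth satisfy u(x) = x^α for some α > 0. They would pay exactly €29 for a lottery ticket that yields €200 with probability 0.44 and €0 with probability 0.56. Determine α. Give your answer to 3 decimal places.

The lottery's expected utility is 0.44·u(200) + 0.56·u(0) = 0.44·200^α (since u(0) = 0 for α > 0).
Equating: 29^α = 0.44·200^α, i.e. 0.1450^α = 0.44.
Take logs: α = ln 0.44 / ln(29/200) ≈ 0.42515.

α ≈ 0.425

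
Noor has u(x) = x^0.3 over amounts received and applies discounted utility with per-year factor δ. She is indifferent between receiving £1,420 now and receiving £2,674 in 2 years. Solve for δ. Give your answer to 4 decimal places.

δ ≈ 0.9094

The payoff in 2 years is discounted by δ^2, so u(1420) = δ^2·u(2674) and δ^2 = u(1420)/u(2674).
With u(x) = x^0.3: δ^2 = 1420^0.3/2674^0.3 = (1420/2674)^0.3 = 0.82706.
Taking the square root: δ = 0.82706^(1/2) ≈ 0.9094.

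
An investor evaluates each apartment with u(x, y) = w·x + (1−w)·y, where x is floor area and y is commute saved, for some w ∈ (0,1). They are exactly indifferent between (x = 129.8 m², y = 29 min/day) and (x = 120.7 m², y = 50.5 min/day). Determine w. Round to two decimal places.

w = 0.70

Equating utilities: w·129.8 + (1−w)·29 = w·120.7 + (1−w)·50.5.
Rearranging, 9.1·w − 21.5·(1−w) = 0.
The marginal rate of substitution is 21.5/9.1, so w = 21.5/(9.1+21.5) = 0.70.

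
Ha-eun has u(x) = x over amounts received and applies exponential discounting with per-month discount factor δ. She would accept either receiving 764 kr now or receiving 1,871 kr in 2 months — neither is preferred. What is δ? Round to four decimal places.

δ ≈ 0.6390

The payoff in 2 months is discounted by δ^2, so u(764) = δ^2·u(1871) and δ^2 = u(764)/u(1871).
With u(x) = x: δ^2 = 764/1871 = 0.40834.
Taking the square root: δ = 0.40834^(1/2) ≈ 0.6390.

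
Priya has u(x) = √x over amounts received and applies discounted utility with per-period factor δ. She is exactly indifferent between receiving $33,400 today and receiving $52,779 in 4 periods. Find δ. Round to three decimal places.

The payoff in 4 periods is discounted by δ^4, so u(33400) = δ^4·u(52779) and δ^4 = u(33400)/u(52779).
Since u(x) = √x, δ^4 = √(33400/52779) = 0.79550.
So δ = 0.79550^(1/4) ≈ 0.944.

δ ≈ 0.944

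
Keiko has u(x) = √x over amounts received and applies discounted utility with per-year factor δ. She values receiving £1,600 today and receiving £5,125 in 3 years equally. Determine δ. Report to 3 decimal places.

The payoff in 3 years is discounted by δ^3, so u(1600) = δ^3·u(5125) and δ^3 = u(1600)/u(5125).
With u(x) = √x: δ^3 = √1600/√5125 = √(1600/5125) = 0.55874.
Taking the cube root: δ = 0.55874^(1/3) ≈ 0.824.

δ ≈ 0.824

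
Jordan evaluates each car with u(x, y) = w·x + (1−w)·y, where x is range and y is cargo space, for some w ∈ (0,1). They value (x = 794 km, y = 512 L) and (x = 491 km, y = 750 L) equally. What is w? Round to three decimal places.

Indifference: w·794 + (1−w)·512 = w·491 + (1−w)·750.
Collecting terms: w·303 = (1−w)·238.
Hence w = 238/(303+238) = 238/541 = 0.440.

w = 0.440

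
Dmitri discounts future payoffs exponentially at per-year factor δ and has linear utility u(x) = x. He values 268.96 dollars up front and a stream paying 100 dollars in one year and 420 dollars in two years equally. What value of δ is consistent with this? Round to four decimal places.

The stream is worth 100δ + 420δ² today, so 100δ + 420δ² = 268.96.
That is, 420δ² + 100δ − 268.96 = 0, a quadratic in δ.
The positive root is δ = [−100 + √(100² + 4·420·268.96)] / (2·420) = (−100 + 679.598)/840 ≈ 0.6900.

δ ≈ 0.6900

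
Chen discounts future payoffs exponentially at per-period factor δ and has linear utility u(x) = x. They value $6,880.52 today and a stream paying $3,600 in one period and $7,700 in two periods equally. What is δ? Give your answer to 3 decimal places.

The stream is worth 3600δ + 7700δ² today, so 3600δ + 7700δ² = 6880.52.
Rearranged: 7700δ² + 3600δ − 6880.52 = 0.
The positive root is δ = [−3600 + √(3600² + 4·7700·6880.52)] / (2·7700) = (−3600 + 14996.000)/15400 ≈ 0.740.

δ ≈ 0.740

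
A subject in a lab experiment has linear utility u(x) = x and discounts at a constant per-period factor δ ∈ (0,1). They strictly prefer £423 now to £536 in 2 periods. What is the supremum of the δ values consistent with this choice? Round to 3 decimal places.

δ < 0.888

Under u(x) = x this choice says 423 > δ^2·536.
Hence δ^2 < 423/536 = 0.78918, and x ↦ x^(1/2) is increasing on (0,∞).
δ < (423/536)^(1/2) ≈ 0.888.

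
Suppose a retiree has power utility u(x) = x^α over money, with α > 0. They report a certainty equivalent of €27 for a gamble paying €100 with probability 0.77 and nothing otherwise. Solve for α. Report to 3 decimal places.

The lottery's expected utility is 0.77·u(100) + 0.23·u(0) = 0.77·100^α (since u(0) = 0 for α > 0).
Indifference: 27^α = 0.77·100^α, so (27/100)^α = 0.77.
Take logs: α = ln 0.77 / ln(27/100) ≈ 0.19962.

α ≈ 0.200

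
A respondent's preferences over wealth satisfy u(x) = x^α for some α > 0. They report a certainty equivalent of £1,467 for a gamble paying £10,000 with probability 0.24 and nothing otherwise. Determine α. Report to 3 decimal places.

α ≈ 0.744

EU(lottery) = 0.24·10000^α + 0.76·0 = 0.24·10000^α.
Indifference: 1467^α = 0.24·10000^α, so (1467/10000)^α = 0.24.
Take logs: α = ln 0.24 / ln(1467/10000) ≈ 0.74354.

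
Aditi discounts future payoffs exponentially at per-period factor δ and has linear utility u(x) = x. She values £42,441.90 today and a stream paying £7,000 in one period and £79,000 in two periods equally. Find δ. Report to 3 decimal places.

δ ≈ 0.690

Present value of the stream is 7000·δ + 79000·δ². Indifference gives 7000δ + 79000δ² = 42441.90.
That is, 79000δ² + 7000δ − 42441.90 = 0, a quadratic in δ.
By the quadratic formula (taking the positive root), δ = (−7000 + √13460640400.00) / 158000 ≈ 0.690.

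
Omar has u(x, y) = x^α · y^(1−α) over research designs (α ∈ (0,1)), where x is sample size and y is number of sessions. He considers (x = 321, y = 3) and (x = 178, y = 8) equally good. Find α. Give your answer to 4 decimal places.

α ≈ 0.6245

The Cobb–Douglas utilities coincide, so 321^α·3^(1−α) = 178^α·8^(1−α).
Taking logs: α·ln 321 + (1−α)·ln 3 = α·ln 178 + (1−α)·ln 8, i.e. α·0.5896576 = (1−α)·0.9808293.
Thus α·(1.5704869) = 0.9808293, so α = 0.9808293/1.5704869 ≈ 0.6245.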